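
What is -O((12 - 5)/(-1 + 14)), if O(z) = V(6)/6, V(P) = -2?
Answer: 1/3 ≈ 0.33333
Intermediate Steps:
O(z) = -1/3 (O(z) = -2/6 = -2*1/6 = -1/3)
-O((12 - 5)/(-1 + 14)) = -1*(-1/3) = 1/3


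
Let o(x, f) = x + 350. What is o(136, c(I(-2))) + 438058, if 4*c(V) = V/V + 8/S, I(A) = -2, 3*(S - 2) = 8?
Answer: 438544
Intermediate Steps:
S = 14/3 (S = 2 + (⅓)*8 = 2 + 8/3 = 14/3 ≈ 4.6667)
c(V) = 19/28 (c(V) = (V/V + 8/(14/3))/4 = (1 + 8*(3/14))/4 = (1 + 12/7)/4 = (¼)*(19/7) = 19/28)
o(x, f) = 350 + x
o(136, c(I(-2))) + 438058 = (350 + 136) + 438058 = 486 + 438058 = 438544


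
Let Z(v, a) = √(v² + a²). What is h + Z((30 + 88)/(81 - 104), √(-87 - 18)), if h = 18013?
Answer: 18013 + I*√41621/23 ≈ 18013.0 + 8.8701*I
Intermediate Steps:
Z(v, a) = √(a² + v²)
h + Z((30 + 88)/(81 - 104), √(-87 - 18)) = 18013 + √((√(-87 - 18))² + ((30 + 88)/(81 - 104))²) = 18013 + √((√(-105))² + (118/(-23))²) = 18013 + √((I*√105)² + (118*(-1/23))²) = 18013 + √(-105 + (-118/23)²) = 18013 + √(-105 + 13924/529) = 18013 + √(-41621/529) = 18013 + I*√41621/23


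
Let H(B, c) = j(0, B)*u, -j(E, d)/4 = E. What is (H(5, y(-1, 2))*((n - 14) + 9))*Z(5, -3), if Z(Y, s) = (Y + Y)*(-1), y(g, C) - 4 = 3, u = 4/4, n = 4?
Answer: 0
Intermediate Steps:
j(E, d) = -4*E
u = 1 (u = 4*(¼) = 1)
y(g, C) = 7 (y(g, C) = 4 + 3 = 7)
Z(Y, s) = -2*Y (Z(Y, s) = (2*Y)*(-1) = -2*Y)
H(B, c) = 0 (H(B, c) = -4*0*1 = 0*1 = 0)
(H(5, y(-1, 2))*((n - 14) + 9))*Z(5, -3) = (0*((4 - 14) + 9))*(-2*5) = (0*(-10 + 9))*(-10) = (0*(-1))*(-10) = 0*(-10) = 0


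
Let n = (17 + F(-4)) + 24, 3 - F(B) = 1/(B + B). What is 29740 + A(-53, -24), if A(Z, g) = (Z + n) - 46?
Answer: 237481/8 ≈ 29685.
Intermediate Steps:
F(B) = 3 - 1/(2*B) (F(B) = 3 - 1/(B + B) = 3 - 1/(2*B))
n = 353/8 (n = (17 + (3 - ½/(-4))) + 24 = (17 + (3 - ½*(-¼))) + 24 = (17 + (3 + ⅛)) + 24 = (17 + 25/8) + 24 = 161/8 + 24 = 353/8 ≈ 44.125)
A(Z, g) = -15/8 + Z (A(Z, g) = (Z + 353/8) - 46 = (353/8 + Z) - 46 = -15/8 + Z)
29740 + A(-53, -24) = 29740 + (-15/8 - 53) = 29740 - 439/8 = 237481/8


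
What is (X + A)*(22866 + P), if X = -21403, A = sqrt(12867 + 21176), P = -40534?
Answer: 378148204 - 17668*sqrt(34043) ≈ 3.7489e+8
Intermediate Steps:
A = sqrt(34043) ≈ 184.51
(X + A)*(22866 + P) = (-21403 + sqrt(34043))*(22866 - 40534) = (-21403 + sqrt(34043))*(-17668) = 378148204 - 17668*sqrt(34043)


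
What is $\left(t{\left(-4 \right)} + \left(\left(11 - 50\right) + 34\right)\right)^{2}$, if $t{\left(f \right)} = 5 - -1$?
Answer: $1$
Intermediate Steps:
$t{\left(f \right)} = 6$ ($t{\left(f \right)} = 5 + 1 = 6$)
$\left(t{\left(-4 \right)} + \left(\left(11 - 50\right) + 34\right)\right)^{2} = \left(6 + \left(\left(11 - 50\right) + 34\right)\right)^{2} = \left(6 + \left(-39 + 34\right)\right)^{2} = \left(6 - 5\right)^{2} = 1^{2} = 1$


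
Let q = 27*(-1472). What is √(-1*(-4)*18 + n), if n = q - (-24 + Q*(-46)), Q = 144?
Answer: 16*I*√129 ≈ 181.73*I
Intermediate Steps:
q = -39744
n = -33096 (n = -39744 - (-24 + 144*(-46)) = -39744 - (-24 - 6624) = -39744 - 1*(-6648) = -39744 + 6648 = -33096)
√(-1*(-4)*18 + n) = √(-1*(-4)*18 - 33096) = √(4*18 - 33096) = √(72 - 33096) = √(-33024) = 16*I*√129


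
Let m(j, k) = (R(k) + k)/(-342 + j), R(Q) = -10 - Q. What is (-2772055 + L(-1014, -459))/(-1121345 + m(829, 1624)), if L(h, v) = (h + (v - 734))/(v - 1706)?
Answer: 974242991572/394098576375 ≈ 2.4721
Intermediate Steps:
L(h, v) = (-734 + h + v)/(-1706 + v) (L(h, v) = (h + (-734 + v))/(-1706 + v) = (-734 + h + v)/(-1706 + v))
m(j, k) = -10/(-342 + j) (m(j, k) = ((-10 - k) + k)/(-342 + j) = -10/(-342 + j))
(-2772055 + L(-1014, -459))/(-1121345 + m(829, 1624)) = (-2772055 + (-734 - 1014 - 459)/(-1706 - 459))/(-1121345 - 10/(-342 + 829)) = (-2772055 - 2207/(-2165))/(-1121345 - 10/487) = (-2772055 - 1/2165*(-2207))/(-1121345 - 10*1/487) = (-2772055 + 2207/2165)/(-1121345 - 10/487) = -6001496868/(2165*(-546095025/487)) = -6001496868/2165*(-487/546095025) = 974242991572/394098576375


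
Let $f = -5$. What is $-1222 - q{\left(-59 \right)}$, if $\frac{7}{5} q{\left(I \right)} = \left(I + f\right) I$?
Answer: $- \frac{27434}{7} \approx -3919.1$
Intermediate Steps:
$q{\left(I \right)} = \frac{5 I \left(-5 + I\right)}{7}$ ($q{\left(I \right)} = \frac{5 \left(I - 5\right) I}{7} = \frac{5 \left(-5 + I\right) I}{7} = \frac{5 I \left(-5 + I\right)}{7}$)
$-1222 - q{\left(-59 \right)} = -1222 - \frac{5}{7} \left(-59\right) \left(-5 - 59\right) = -1222 - \frac{5}{7} \left(-59\right) \left(-64\right) = -1222 - \frac{18880}{7} = - \frac{27434}{7}$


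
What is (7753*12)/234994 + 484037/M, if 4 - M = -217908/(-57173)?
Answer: 3251594549725409/1267087648 ≈ 2.5662e+6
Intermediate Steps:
M = 10784/57173 (M = 4 - (-217908)/(-57173) = 4 - (-217908)*(-1)/57173 = 4 - 1*217908/57173 = 4 - 217908/57173 = 10784/57173 ≈ 0.18862)
(7753*12)/234994 + 484037/M = (7753*12)/234994 + 484037/(10784/57173) = 93036*(1/234994) + 484037*(57173/10784) = 46518/117497 + 27673847401/10784 = 3251594549725409/1267087648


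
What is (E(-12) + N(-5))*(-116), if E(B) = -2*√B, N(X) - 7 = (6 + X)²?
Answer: -928 + 464*I*√3 ≈ -928.0 + 803.67*I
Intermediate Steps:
N(X) = 7 + (6 + X)²
(E(-12) + N(-5))*(-116) = (-4*I*√3 + (7 + (6 - 5)²))*(-116) = (-4*I*√3 + (7 + 1²))*(-116) = (-4*I*√3 + (7 + 1))*(-116) = (-4*I*√3 + 8)*(-116) = (8 - 4*I*√3)*(-116) = -928 + 464*I*√3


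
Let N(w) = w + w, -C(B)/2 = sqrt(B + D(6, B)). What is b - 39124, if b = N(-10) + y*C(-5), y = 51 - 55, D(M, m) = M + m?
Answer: -39144 + 16*I ≈ -39144.0 + 16.0*I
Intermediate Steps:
C(B) = -2*sqrt(6 + 2*B) (C(B) = -2*sqrt(B + (6 + B)) = -2*sqrt(6 + 2*B))
N(w) = 2*w
y = -4
b = -20 + 16*I (b = 2*(-10) - (-8)*sqrt(6 + 2*(-5)) = -20 - (-8)*sqrt(6 - 10) = -20 - (-8)*sqrt(-4) = -20 - (-8)*2*I = -20 - (-16)*I = -20 + 16*I ≈ -20.0 + 16.0*I)
b - 39124 = (-20 + 16*I) - 39124 = -39144 + 16*I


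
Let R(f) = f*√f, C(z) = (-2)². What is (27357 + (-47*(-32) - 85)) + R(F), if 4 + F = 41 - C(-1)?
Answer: 28776 + 33*√33 ≈ 28966.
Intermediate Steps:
C(z) = 4
F = 33 (F = -4 + (41 - 1*4) = -4 + (41 - 4) = -4 + 37 = 33)
R(f) = f^(3/2)
(27357 + (-47*(-32) - 85)) + R(F) = (27357 + (-47*(-32) - 85)) + 33^(3/2) = (27357 + (1504 - 85)) + 33*√33 = (27357 + 1419) + 33*√33 = 28776 + 33*√33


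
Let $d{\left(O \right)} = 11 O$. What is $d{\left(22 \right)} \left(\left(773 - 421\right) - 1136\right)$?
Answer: $-189728$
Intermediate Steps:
$d{\left(22 \right)} \left(\left(773 - 421\right) - 1136\right) = 11 \cdot 22 \left(\left(773 - 421\right) - 1136\right) = 242 \left(\left(773 - 421\right) - 1136\right) = 242 \left(352 - 1136\right) = 242 \left(-784\right) = -189728$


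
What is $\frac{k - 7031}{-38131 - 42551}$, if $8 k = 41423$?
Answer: $\frac{14825}{645456} \approx 0.022968$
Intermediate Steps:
$k = \frac{41423}{8}$ ($k = \frac{1}{8} \cdot 41423 = \frac{41423}{8} \approx 5177.9$)
$\frac{k - 7031}{-38131 - 42551} = \frac{\frac{41423}{8} - 7031}{-38131 - 42551} = \frac{\frac{41423}{8} - 7031}{-80682} = \left(\frac{41423}{8} - 7031\right) \left(- \frac{1}{80682}\right) = \left(- \frac{14825}{8}\right) \left(- \frac{1}{80682}\right) = \frac{14825}{645456}$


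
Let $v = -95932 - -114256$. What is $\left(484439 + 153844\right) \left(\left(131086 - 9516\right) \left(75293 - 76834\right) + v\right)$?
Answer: $-119563839204018$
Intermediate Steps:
$v = 18324$ ($v = -95932 + 114256 = 18324$)
$\left(484439 + 153844\right) \left(\left(131086 - 9516\right) \left(75293 - 76834\right) + v\right) = \left(484439 + 153844\right) \left(\left(131086 - 9516\right) \left(75293 - 76834\right) + 18324\right) = 638283 \left(121570 \left(-1541\right) + 18324\right) = 638283 \left(-187339370 + 18324\right) = 638283 \left(-187321046\right) = -119563839204018$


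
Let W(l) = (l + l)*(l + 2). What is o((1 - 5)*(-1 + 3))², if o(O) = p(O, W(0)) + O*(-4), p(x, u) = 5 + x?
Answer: 841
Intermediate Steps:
W(l) = 2*l*(2 + l) (W(l) = (2*l)*(2 + l) = 2*l*(2 + l))
o(O) = 5 - 3*O (o(O) = (5 + O) + O*(-4) = (5 + O) - 4*O = 5 - 3*O)
o((1 - 5)*(-1 + 3))² = (5 - 3*(1 - 5)*(-1 + 3))² = (5 - (-12)*2)² = (5 - 3*(-8))² = (5 + 24)² = 29² = 841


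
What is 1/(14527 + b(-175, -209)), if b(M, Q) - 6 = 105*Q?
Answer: -1/7412 ≈ -0.00013492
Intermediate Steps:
b(M, Q) = 6 + 105*Q
1/(14527 + b(-175, -209)) = 1/(14527 + (6 + 105*(-209))) = 1/(14527 + (6 - 21945)) = 1/(14527 - 21939) = 1/(-7412) = -1/7412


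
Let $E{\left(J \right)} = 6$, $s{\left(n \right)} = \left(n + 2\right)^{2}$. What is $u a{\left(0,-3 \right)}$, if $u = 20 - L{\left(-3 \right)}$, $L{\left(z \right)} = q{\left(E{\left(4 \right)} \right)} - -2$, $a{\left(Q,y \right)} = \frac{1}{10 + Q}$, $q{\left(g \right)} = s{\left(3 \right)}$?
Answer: $- \frac{7}{10} \approx -0.7$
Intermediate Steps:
$s{\left(n \right)} = \left(2 + n\right)^{2}$
$q{\left(g \right)} = 25$ ($q{\left(g \right)} = \left(2 + 3\right)^{2} = 5^{2} = 25$)
$L{\left(z \right)} = 27$ ($L{\left(z \right)} = 25 - -2 = 25 + 2 = 27$)
$u = -7$ ($u = 20 - 27 = -7$)
$u a{\left(0,-3 \right)} = - \frac{7}{10 + 0} = - \frac{7}{10}$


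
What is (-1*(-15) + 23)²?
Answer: 1444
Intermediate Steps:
(-1*(-15) + 23)² = (15 + 23)² = 38² = 1444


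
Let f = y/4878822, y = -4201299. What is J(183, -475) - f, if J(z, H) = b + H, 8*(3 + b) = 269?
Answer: -2885100303/6505096 ≈ -443.51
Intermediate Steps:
b = 245/8 (b = -3 + (⅛)*269 = -3 + 269/8 = 245/8 ≈ 30.625)
J(z, H) = 245/8 + H
f = -1400433/1626274 (f = -4201299/4878822 = -4201299*1/4878822 = -1400433/1626274 ≈ -0.86113)
J(183, -475) - f = (245/8 - 475) - 1*(-1400433/1626274) = -3555/8 + 1400433/1626274 = -2885100303/6505096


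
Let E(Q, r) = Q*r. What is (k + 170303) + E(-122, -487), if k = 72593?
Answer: 302310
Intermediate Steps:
(k + 170303) + E(-122, -487) = (72593 + 170303) - 122*(-487) = 242896 + 59414 = 302310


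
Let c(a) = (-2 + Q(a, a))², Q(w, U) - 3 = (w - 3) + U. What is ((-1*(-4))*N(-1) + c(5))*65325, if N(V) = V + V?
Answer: 3658200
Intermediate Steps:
Q(w, U) = U + w (Q(w, U) = 3 + ((w - 3) + U) = 3 + ((-3 + w) + U) = 3 + (-3 + U + w) = U + w)
N(V) = 2*V
c(a) = (-2 + 2*a)² (c(a) = (-2 + (a + a))² = (-2 + 2*a)²)
((-1*(-4))*N(-1) + c(5))*65325 = ((-1*(-4))*(2*(-1)) + 4*(-1 + 5)²)*65325 = (4*(-2) + 4*4²)*65325 = (-8 + 4*16)*65325 = (-8 + 64)*65325 = 56*65325 = 3658200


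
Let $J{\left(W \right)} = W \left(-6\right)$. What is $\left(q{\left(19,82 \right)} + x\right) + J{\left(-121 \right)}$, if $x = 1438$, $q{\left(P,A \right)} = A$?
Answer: $2246$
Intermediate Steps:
$J{\left(W \right)} = - 6 W$
$\left(q{\left(19,82 \right)} + x\right) + J{\left(-121 \right)} = \left(82 + 1438\right) - -726 = 1520 + 726 = 2246$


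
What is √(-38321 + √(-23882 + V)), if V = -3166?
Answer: √(-38321 + 14*I*√138) ≈ 0.4201 + 195.76*I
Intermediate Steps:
√(-38321 + √(-23882 + V)) = √(-38321 + √(-23882 - 3166)) = √(-38321 + √(-27048)) = √(-38321 + 14*I*√138)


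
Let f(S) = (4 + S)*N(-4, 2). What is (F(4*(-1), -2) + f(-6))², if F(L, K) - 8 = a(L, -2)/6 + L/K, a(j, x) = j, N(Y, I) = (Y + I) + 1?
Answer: 1156/9 ≈ 128.44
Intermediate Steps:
N(Y, I) = 1 + I + Y (N(Y, I) = (I + Y) + 1 = 1 + I + Y)
F(L, K) = 8 + L/6 + L/K (F(L, K) = 8 + (L/6 + L/K) = 8 + L/6 + L/K)
f(S) = -4 - S (f(S) = (4 + S)*(1 + 2 - 4) = (4 + S)*(-1) = -4 - S)
(F(4*(-1), -2) + f(-6))² = ((8 + (4*(-1))/6 + (4*(-1))/(-2)) + (-4 - 1*(-6)))² = ((8 + (⅙)*(-4) - 4*(-½)) + (-4 + 6))² = ((8 - ⅔ + 2) + 2)² = (28/3 + 2)² = (34/3)² = 1156/9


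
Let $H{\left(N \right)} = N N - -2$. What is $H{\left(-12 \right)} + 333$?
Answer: $479$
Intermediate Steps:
$H{\left(N \right)} = 2 + N^{2}$ ($H{\left(N \right)} = N^{2} + 2 = 2 + N^{2}$)
$H{\left(-12 \right)} + 333 = \left(2 + \left(-12\right)^{2}\right) + 333 = \left(2 + 144\right) + 333 = 146 + 333 = 479$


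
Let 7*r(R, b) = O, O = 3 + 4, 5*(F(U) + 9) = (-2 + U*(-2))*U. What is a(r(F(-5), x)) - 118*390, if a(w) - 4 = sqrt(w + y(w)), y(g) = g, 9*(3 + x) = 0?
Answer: -46016 + sqrt(2) ≈ -46015.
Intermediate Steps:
x = -3 (x = -3 + (1/9)*0 = -3 + 0 = -3)
F(U) = -9 + U*(-2 - 2*U)/5 (F(U) = -9 + ((-2 + U*(-2))*U)/5 = -9 + ((-2 - 2*U)*U)/5 = -9 + (U*(-2 - 2*U))/5 = -9 + U*(-2 - 2*U)/5)
O = 7
r(R, b) = 1 (r(R, b) = (1/7)*7 = 1)
a(w) = 4 + sqrt(2)*sqrt(w) (a(w) = 4 + sqrt(w + w) = 4 + sqrt(2*w) = 4 + sqrt(2)*sqrt(w))
a(r(F(-5), x)) - 118*390 = (4 + sqrt(2)*sqrt(1)) - 118*390 = (4 + sqrt(2)*1) - 46020 = (4 + sqrt(2)) - 46020 = -46016 + sqrt(2)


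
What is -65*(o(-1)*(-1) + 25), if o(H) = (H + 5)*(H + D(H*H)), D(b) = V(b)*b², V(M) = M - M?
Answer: -1885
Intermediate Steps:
V(M) = 0
D(b) = 0 (D(b) = 0*b² = 0)
o(H) = H*(5 + H) (o(H) = (H + 5)*(H + 0) = (5 + H)*H = H*(5 + H))
-65*(o(-1)*(-1) + 25) = -65*(-(5 - 1)*(-1) + 25) = -65*(-1*4*(-1) + 25) = -65*(-4*(-1) + 25) = -65*(4 + 25) = -65*29 = -1885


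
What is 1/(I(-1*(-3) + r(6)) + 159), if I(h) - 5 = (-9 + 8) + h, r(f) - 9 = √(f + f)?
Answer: 175/30613 - 2*√3/30613 ≈ 0.0056034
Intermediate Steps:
r(f) = 9 + √2*√f (r(f) = 9 + √(f + f) = 9 + √(2*f) = 9 + √2*√f)
I(h) = 4 + h (I(h) = 5 + ((-9 + 8) + h) = 5 + (-1 + h) = 4 + h)
1/(I(-1*(-3) + r(6)) + 159) = 1/((4 + (-1*(-3) + (9 + √2*√6))) + 159) = 1/((4 + (3 + (9 + 2*√3))) + 159) = 1/((4 + (12 + 2*√3)) + 159) = 1/((16 + 2*√3) + 159) = 1/(175 + 2*√3)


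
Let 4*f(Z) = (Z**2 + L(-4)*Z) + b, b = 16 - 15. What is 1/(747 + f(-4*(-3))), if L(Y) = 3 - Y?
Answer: 4/3217 ≈ 0.0012434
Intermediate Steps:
b = 1
f(Z) = 1/4 + Z**2/4 + 7*Z/4 (f(Z) = ((Z**2 + (3 - 1*(-4))*Z) + 1)/4 = ((Z**2 + (3 + 4)*Z) + 1)/4 = ((Z**2 + 7*Z) + 1)/4 = (1 + Z**2 + 7*Z)/4 = 1/4 + Z**2/4 + 7*Z/4)
1/(747 + f(-4*(-3))) = 1/(747 + (1/4 + (-4*(-3))**2/4 + 7*(-4*(-3))/4)) = 1/(747 + (1/4 + (1/4)*12**2 + (7/4)*12)) = 1/(747 + (1/4 + (1/4)*144 + 21)) = 1/(747 + (1/4 + 36 + 21)) = 1/(747 + 229/4) = 1/(3217/4) = 4/3217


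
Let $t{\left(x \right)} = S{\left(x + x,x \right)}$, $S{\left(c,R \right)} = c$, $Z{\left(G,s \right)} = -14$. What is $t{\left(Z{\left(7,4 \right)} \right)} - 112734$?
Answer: $-112762$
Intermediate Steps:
$t{\left(x \right)} = 2 x$ ($t{\left(x \right)} = x + x = 2 x$)
$t{\left(Z{\left(7,4 \right)} \right)} - 112734 = 2 \left(-14\right) - 112734 = -28 - 112734 = -112762$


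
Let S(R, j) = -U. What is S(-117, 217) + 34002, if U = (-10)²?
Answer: 33902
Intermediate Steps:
U = 100
S(R, j) = -100 (S(R, j) = -1*100 = -100)
S(-117, 217) + 34002 = -100 + 34002 = 33902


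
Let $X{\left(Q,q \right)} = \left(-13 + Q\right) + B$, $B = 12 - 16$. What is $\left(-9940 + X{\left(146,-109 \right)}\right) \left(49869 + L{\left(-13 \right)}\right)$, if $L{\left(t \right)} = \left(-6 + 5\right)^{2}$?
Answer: $-489274570$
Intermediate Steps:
$B = -4$ ($B = 12 - 16 = -4$)
$L{\left(t \right)} = 1$ ($L{\left(t \right)} = \left(-1\right)^{2} = 1$)
$X{\left(Q,q \right)} = -17 + Q$ ($X{\left(Q,q \right)} = \left(-13 + Q\right) - 4 = -17 + Q$)
$\left(-9940 + X{\left(146,-109 \right)}\right) \left(49869 + L{\left(-13 \right)}\right) = \left(-9940 + \left(-17 + 146\right)\right) \left(49869 + 1\right) = \left(-9940 + 129\right) 49870 = \left(-9811\right) 49870 = -489274570$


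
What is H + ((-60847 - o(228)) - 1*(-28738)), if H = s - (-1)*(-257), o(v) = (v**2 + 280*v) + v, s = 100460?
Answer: -47958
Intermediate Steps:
o(v) = v**2 + 281*v
H = 100203 (H = 100460 - (-1)*(-257) = 100460 - 1*257 = 100460 - 257 = 100203)
H + ((-60847 - o(228)) - 1*(-28738)) = 100203 + ((-60847 - 228*(281 + 228)) - 1*(-28738)) = 100203 + ((-60847 - 228*509) + 28738) = 100203 + ((-60847 - 1*116052) + 28738) = 100203 + ((-60847 - 116052) + 28738) = 100203 + (-176899 + 28738) = 100203 - 148161 = -47958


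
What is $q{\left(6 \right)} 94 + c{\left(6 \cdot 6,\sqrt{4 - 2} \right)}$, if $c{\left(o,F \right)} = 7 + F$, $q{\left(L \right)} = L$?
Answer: $571 + \sqrt{2} \approx 572.41$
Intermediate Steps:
$q{\left(6 \right)} 94 + c{\left(6 \cdot 6,\sqrt{4 - 2} \right)} = 6 \cdot 94 + \left(7 + \sqrt{4 - 2}\right) = 564 + \left(7 + \sqrt{2}\right) = 571 + \sqrt{2}$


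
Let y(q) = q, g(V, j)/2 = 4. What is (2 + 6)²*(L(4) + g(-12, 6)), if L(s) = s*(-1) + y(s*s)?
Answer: 1280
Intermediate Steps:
g(V, j) = 8 (g(V, j) = 2*4 = 8)
L(s) = s² - s (L(s) = s*(-1) + s*s = -s + s² = s² - s)
(2 + 6)²*(L(4) + g(-12, 6)) = (2 + 6)²*(4*(-1 + 4) + 8) = 8²*(4*3 + 8) = 64*(12 + 8) = 64*20 = 1280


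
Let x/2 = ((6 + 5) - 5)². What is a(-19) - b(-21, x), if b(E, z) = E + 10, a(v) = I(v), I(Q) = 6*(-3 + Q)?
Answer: -121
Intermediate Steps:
I(Q) = -18 + 6*Q
x = 72 (x = 2*((6 + 5) - 5)² = 2*(11 - 5)² = 2*6² = 2*36 = 72)
a(v) = -18 + 6*v
b(E, z) = 10 + E
a(-19) - b(-21, x) = (-18 + 6*(-19)) - (10 - 21) = (-18 - 114) - 1*(-11) = -132 + 11 = -121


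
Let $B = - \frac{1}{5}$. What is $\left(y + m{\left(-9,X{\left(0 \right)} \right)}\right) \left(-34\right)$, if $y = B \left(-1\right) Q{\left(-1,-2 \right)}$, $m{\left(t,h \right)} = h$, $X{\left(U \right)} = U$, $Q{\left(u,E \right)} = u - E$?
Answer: $- \frac{34}{5} \approx -6.8$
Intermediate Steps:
$B = - \frac{1}{5}$ ($B = \left(-1\right) \frac{1}{5} = - \frac{1}{5} \approx -0.2$)
$y = \frac{1}{5}$ ($y = \left(- \frac{1}{5}\right) \left(-1\right) \left(-1 - -2\right) = \frac{-1 + 2}{5} = \frac{1}{5} \cdot 1 = \frac{1}{5} \approx 0.2$)
$\left(y + m{\left(-9,X{\left(0 \right)} \right)}\right) \left(-34\right) = \left(\frac{1}{5} + 0\right) \left(-34\right) = \frac{1}{5} \left(-34\right) = - \frac{34}{5}$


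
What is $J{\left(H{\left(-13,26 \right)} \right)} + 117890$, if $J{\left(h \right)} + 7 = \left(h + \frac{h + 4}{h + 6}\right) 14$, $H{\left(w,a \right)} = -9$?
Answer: $\frac{353341}{3} \approx 1.1778 \cdot 10^{5}$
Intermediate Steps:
$J{\left(h \right)} = -7 + 14 h + \frac{14 \left(4 + h\right)}{6 + h}$ ($J{\left(h \right)} = -7 + \left(h + \frac{h + 4}{h + 6}\right) 14 = -7 + \left(h + \frac{4 + h}{6 + h}\right) 14 = -7 + \left(14 h + \frac{14 \left(4 + h\right)}{6 + h}\right) = -7 + 14 h + \frac{14 \left(4 + h\right)}{6 + h}$)
$J{\left(H{\left(-13,26 \right)} \right)} + 117890 = \frac{7 \left(2 + 2 \left(-9\right)^{2} + 13 \left(-9\right)\right)}{6 - 9} + 117890 = \frac{7 \left(2 + 2 \cdot 81 - 117\right)}{-3} + 117890 = 7 \left(- \frac{1}{3}\right) \left(2 + 162 - 117\right) + 117890 = 7 \left(- \frac{1}{3}\right) 47 + 117890 = - \frac{329}{3} + 117890 = \frac{353341}{3}$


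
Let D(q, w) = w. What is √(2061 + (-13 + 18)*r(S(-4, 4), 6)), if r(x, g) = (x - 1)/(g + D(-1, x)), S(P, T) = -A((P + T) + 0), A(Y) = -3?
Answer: √18559/3 ≈ 45.410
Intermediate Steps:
S(P, T) = 3 (S(P, T) = -1*(-3) = 3)
r(x, g) = (-1 + x)/(g + x) (r(x, g) = (x - 1)/(g + x) = (-1 + x)/(g + x))
√(2061 + (-13 + 18)*r(S(-4, 4), 6)) = √(2061 + (-13 + 18)*((-1 + 3)/(6 + 3))) = √(2061 + 5*(2/9)) = √(2061 + 10/9) = √(18559/9) = √18559/3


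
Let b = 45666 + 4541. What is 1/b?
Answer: 1/50207 ≈ 1.9918e-5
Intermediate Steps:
b = 50207
1/b = 1/50207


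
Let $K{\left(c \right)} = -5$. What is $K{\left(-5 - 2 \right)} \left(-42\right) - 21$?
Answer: $189$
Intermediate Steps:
$K{\left(-5 - 2 \right)} \left(-42\right) - 21 = \left(-5\right) \left(-42\right) - 21 = 210 - 21 = 189$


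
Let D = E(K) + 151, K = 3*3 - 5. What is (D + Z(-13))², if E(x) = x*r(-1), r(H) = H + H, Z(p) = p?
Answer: 16900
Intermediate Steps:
r(H) = 2*H
K = 4 (K = 9 - 5 = 4)
E(x) = -2*x (E(x) = x*(2*(-1)) = x*(-2) = -2*x)
D = 143 (D = -2*4 + 151 = -8 + 151 = 143)
(D + Z(-13))² = (143 - 13)² = 130² = 16900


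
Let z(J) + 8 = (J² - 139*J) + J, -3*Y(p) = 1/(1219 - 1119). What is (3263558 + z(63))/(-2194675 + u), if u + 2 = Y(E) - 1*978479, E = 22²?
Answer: -977647500/951946801 ≈ -1.0270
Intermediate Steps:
E = 484
Y(p) = -1/300 (Y(p) = -1/(3*(1219 - 1119)) = -⅓/100 = -⅓*1/100 = -1/300)
u = -293544301/300 (u = -2 + (-1/300 - 1*978479) = -2 + (-1/300 - 978479) = -2 - 293543701/300 = -293544301/300 ≈ -9.7848e+5)
z(J) = -8 + J² - 138*J (z(J) = -8 + ((J² - 139*J) + J) = -8 + (J² - 138*J) = -8 + J² - 138*J)
(3263558 + z(63))/(-2194675 + u) = (3263558 + (-8 + 63² - 138*63))/(-2194675 - 293544301/300) = (3263558 + (-8 + 3969 - 8694))/(-951946801/300) = (3263558 - 4733)*(-300/951946801) = 3258825*(-300/951946801) = -977647500/951946801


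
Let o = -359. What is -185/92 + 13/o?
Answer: -67611/33028 ≈ -2.0471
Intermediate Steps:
-185/92 + 13/o = -185/92 + 13/(-359) = -185*1/92 + 13*(-1/359) = -185/92 - 13/359 = -67611/33028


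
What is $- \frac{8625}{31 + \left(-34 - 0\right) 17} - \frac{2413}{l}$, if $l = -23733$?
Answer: $\frac{206017036}{12981951} \approx 15.869$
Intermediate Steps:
$- \frac{8625}{31 + \left(-34 - 0\right) 17} - \frac{2413}{l} = - \frac{8625}{31 + \left(-34 - 0\right) 17} - \frac{2413}{-23733} = - \frac{8625}{31 + \left(-34 + 0\right) 17} - - \frac{2413}{23733} = - \frac{8625}{31 - 578} + \frac{2413}{23733} = - \frac{8625}{-547} + \frac{2413}{23733} = \left(-8625\right) \left(- \frac{1}{547}\right) + \frac{2413}{23733} = \frac{8625}{547} + \frac{2413}{23733} = \frac{206017036}{12981951}$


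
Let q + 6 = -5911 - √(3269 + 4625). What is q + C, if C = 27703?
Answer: 21786 - √7894 ≈ 21697.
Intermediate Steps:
q = -5917 - √7894 (q = -6 + (-5911 - √(3269 + 4625)) = -6 + (-5911 - √7894) = -5917 - √7894 ≈ -6005.9)
q + C = (-5917 - √7894) + 27703 = 21786 - √7894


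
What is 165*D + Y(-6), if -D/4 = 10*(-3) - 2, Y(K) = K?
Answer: 21114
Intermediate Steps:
D = 128 (D = -4*(10*(-3) - 2) = -4*(-30 - 2) = -4*(-32) = 128)
165*D + Y(-6) = 165*128 - 6 = 21120 - 6 = 21114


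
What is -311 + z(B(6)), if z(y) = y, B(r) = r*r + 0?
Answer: -275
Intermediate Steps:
B(r) = r² (B(r) = r² + 0 = r²)
-311 + z(B(6)) = -311 + 6² = -311 + 36 = -275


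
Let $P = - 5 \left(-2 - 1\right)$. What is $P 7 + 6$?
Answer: $111$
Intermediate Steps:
$P = 15$ ($P = \left(-5\right) \left(-3\right) = 15$)
$P 7 + 6 = 15 \cdot 7 + 6 = 105 + 6 = 111$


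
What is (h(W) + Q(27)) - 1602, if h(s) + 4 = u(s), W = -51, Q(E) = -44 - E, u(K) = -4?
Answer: -1681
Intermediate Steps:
h(s) = -8 (h(s) = -4 - 4 = -8)
(h(W) + Q(27)) - 1602 = (-8 + (-44 - 1*27)) - 1602 = (-8 + (-44 - 27)) - 1602 = (-8 - 71) - 1602 = -79 - 1602 = -1681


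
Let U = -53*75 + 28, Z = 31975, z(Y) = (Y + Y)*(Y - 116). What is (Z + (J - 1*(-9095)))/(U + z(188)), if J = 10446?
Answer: 51516/23125 ≈ 2.2277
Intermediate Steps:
z(Y) = 2*Y*(-116 + Y) (z(Y) = (2*Y)*(-116 + Y) = 2*Y*(-116 + Y))
U = -3947 (U = -3975 + 28 = -3947)
(Z + (J - 1*(-9095)))/(U + z(188)) = (31975 + (10446 - 1*(-9095)))/(-3947 + 2*188*(-116 + 188)) = (31975 + (10446 + 9095))/(-3947 + 2*188*72) = (31975 + 19541)/(-3947 + 27072) = 51516/23125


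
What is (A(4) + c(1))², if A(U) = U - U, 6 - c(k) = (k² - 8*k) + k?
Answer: 144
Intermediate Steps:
c(k) = 6 - k² + 7*k (c(k) = 6 - ((k² - 8*k) + k) = 6 - (k² - 7*k) = 6 + (-k² + 7*k) = 6 - k² + 7*k)
A(U) = 0
(A(4) + c(1))² = (0 + (6 - 1*1² + 7*1))² = (0 + (6 - 1*1 + 7))² = (0 + (6 - 1 + 7))² = (0 + 12)² = 12² = 144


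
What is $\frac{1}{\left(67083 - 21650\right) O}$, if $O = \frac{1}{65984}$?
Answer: $\frac{65984}{45433} \approx 1.4523$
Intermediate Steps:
$O = \frac{1}{65984} \approx 1.5155 \cdot 10^{-5}$
$\frac{1}{\left(67083 - 21650\right) O} = \frac{\frac{1}{\frac{1}{65984}}}{67083 - 21650} = \frac{1}{45433} \cdot 65984 = \frac{65984}{45433}$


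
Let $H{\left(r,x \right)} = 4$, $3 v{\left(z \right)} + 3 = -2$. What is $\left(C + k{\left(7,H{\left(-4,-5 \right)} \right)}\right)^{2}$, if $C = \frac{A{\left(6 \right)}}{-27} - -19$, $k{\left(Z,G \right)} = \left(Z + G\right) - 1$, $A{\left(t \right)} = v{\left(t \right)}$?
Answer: $\frac{5541316}{6561} \approx 844.58$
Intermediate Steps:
$v{\left(z \right)} = - \frac{5}{3}$ ($v{\left(z \right)} = -1 + \frac{1}{3} \left(-2\right) = -1 - \frac{2}{3} = - \frac{5}{3}$)
$A{\left(t \right)} = - \frac{5}{3}$
$k{\left(Z,G \right)} = -1 + G + Z$ ($k{\left(Z,G \right)} = \left(G + Z\right) - 1 = -1 + G + Z$)
$C = \frac{1544}{81}$ ($C = - \frac{5}{3 \left(-27\right)} - -19 = \left(- \frac{5}{3}\right) \left(- \frac{1}{27}\right) + 19 = \frac{5}{81} + 19 = \frac{1544}{81} \approx 19.062$)
$\left(C + k{\left(7,H{\left(-4,-5 \right)} \right)}\right)^{2} = \left(\frac{1544}{81} + \left(-1 + 4 + 7\right)\right)^{2} = \left(\frac{1544}{81} + 10\right)^{2} = \left(\frac{2354}{81}\right)^{2} = \frac{5541316}{6561}$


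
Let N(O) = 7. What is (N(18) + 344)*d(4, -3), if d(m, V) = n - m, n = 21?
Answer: 5967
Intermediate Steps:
d(m, V) = 21 - m
(N(18) + 344)*d(4, -3) = (7 + 344)*(21 - 1*4) = 351*(21 - 4) = 351*17 = 5967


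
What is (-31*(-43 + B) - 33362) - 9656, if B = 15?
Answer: -42150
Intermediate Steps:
(-31*(-43 + B) - 33362) - 9656 = (-31*(-43 + 15) - 33362) - 9656 = (-31*(-28) - 33362) - 9656 = (868 - 33362) - 9656 = -32494 - 9656 = -42150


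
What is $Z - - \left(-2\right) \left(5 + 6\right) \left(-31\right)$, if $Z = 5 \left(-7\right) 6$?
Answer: $472$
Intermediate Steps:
$Z = -210$ ($Z = \left(-35\right) 6 = -210$)
$Z - - \left(-2\right) \left(5 + 6\right) \left(-31\right) = -210 - - \left(-2\right) \left(5 + 6\right) \left(-31\right) = -210 - - \left(-2\right) 11 \left(-31\right) = -210 - \left(-1\right) \left(-22\right) \left(-31\right) = -210 - 22 \left(-31\right) = -210 - -682 = -210 + 682 = 472$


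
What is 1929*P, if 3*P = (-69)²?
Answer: 3061323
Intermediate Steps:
P = 1587 (P = (⅓)*(-69)² = (⅓)*4761 = 1587)
1929*P = 1929*1587 = 3061323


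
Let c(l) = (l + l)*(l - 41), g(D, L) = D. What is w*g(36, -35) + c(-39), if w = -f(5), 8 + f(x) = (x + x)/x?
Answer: 6456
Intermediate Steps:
f(x) = -6 (f(x) = -8 + (x + x)/x = -8 + (2*x)/x = -8 + 2 = -6)
w = 6 (w = -1*(-6) = 6)
c(l) = 2*l*(-41 + l) (c(l) = (2*l)*(-41 + l) = 2*l*(-41 + l))
w*g(36, -35) + c(-39) = 6*36 + 2*(-39)*(-41 - 39) = 216 + 2*(-39)*(-80) = 216 + 6240 = 6456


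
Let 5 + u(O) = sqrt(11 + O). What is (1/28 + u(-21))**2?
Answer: 11481/784 - 139*I*sqrt(10)/14 ≈ 14.644 - 31.397*I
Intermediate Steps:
u(O) = -5 + sqrt(11 + O)
(1/28 + u(-21))**2 = (1/28 + (-5 + sqrt(11 - 21)))**2 = (1/28 + (-5 + sqrt(-10)))**2 = (1/28 + (-5 + I*sqrt(10)))**2 = (-139/28 + I*sqrt(10))**2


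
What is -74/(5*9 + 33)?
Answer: -37/39 ≈ -0.94872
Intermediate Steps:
-74/(5*9 + 33) = -74/(45 + 33) = -74/78 = -74*1/78 = -37/39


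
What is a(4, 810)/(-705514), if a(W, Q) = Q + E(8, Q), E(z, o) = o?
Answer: -810/352757 ≈ -0.0022962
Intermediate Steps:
a(W, Q) = 2*Q (a(W, Q) = Q + Q = 2*Q)
a(4, 810)/(-705514) = (2*810)/(-705514) = 1620*(-1/705514) = -810/352757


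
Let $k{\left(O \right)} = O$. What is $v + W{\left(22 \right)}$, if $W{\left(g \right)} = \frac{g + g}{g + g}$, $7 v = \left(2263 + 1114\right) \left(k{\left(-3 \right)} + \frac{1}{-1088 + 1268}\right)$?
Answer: $- \frac{259849}{180} \approx -1443.6$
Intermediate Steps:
$v = - \frac{260029}{180}$ ($v = \frac{\left(2263 + 1114\right) \left(-3 + \frac{1}{-1088 + 1268}\right)}{7} = \frac{3377 \left(-3 + \frac{1}{180}\right)}{7} = \frac{3377 \left(- \frac{539}{180}\right)}{7} = \frac{1}{7} \left(- \frac{1820203}{180}\right) = - \frac{260029}{180} \approx -1444.6$)
$W{\left(g \right)} = 1$ ($W{\left(g \right)} = \frac{2 g}{2 g} = 2 g \frac{1}{2 g} = 1$)
$v + W{\left(22 \right)} = - \frac{260029}{180} + 1 = - \frac{259849}{180}$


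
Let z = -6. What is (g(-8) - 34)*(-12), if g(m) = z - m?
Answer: 384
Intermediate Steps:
g(m) = -6 - m
(g(-8) - 34)*(-12) = ((-6 - 1*(-8)) - 34)*(-12) = ((-6 + 8) - 34)*(-12) = (2 - 34)*(-12) = -32*(-12) = 384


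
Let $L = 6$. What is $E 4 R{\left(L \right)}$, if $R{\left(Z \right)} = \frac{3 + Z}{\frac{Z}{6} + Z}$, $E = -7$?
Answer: $-36$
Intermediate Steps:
$R{\left(Z \right)} = \frac{6 \left(3 + Z\right)}{7 Z}$ ($R{\left(Z \right)} = \frac{3 + Z}{Z \frac{1}{6} + Z} = \frac{3 + Z}{\frac{Z}{6} + Z} = \frac{3 + Z}{\frac{7}{6} Z} = \left(3 + Z\right) \frac{6}{7 Z} = \frac{6 \left(3 + Z\right)}{7 Z}$)
$E 4 R{\left(L \right)} = \left(-7\right) 4 \frac{6 \left(3 + 6\right)}{7 \cdot 6} = - 28 \cdot \frac{6}{7} \cdot \frac{1}{6} \cdot 9 = \left(-28\right) \frac{9}{7} = -36$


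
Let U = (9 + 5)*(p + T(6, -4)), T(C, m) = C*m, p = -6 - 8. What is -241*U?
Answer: 128212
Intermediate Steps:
p = -14
U = -532 (U = (9 + 5)*(-14 + 6*(-4)) = 14*(-14 - 24) = 14*(-38) = -532)
-241*U = -241*(-532) = 128212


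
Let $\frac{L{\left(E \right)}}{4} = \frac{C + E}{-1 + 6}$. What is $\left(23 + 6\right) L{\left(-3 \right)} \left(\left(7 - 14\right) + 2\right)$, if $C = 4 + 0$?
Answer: $-116$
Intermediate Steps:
$C = 4$
$L{\left(E \right)} = \frac{16}{5} + \frac{4 E}{5}$ ($L{\left(E \right)} = 4 \frac{4 + E}{-1 + 6} = 4 \frac{4 + E}{5} = 4 \left(4 + E\right) \frac{1}{5} = 4 \left(\frac{4}{5} + \frac{E}{5}\right) = \frac{16}{5} + \frac{4 E}{5}$)
$\left(23 + 6\right) L{\left(-3 \right)} \left(\left(7 - 14\right) + 2\right) = \left(23 + 6\right) \left(\frac{16}{5} + \frac{4}{5} \left(-3\right)\right) \left(\left(7 - 14\right) + 2\right) = 29 \left(\frac{16}{5} - \frac{12}{5}\right) \left(-7 + 2\right) = 29 \cdot \frac{4}{5} \left(-5\right) = \frac{116}{5} \left(-5\right) = -116$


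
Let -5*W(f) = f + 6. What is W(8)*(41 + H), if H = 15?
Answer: -784/5 ≈ -156.80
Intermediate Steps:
W(f) = -6/5 - f/5 (W(f) = -(f + 6)/5 = -(6 + f)/5 = -6/5 - f/5)
W(8)*(41 + H) = (-6/5 - ⅕*8)*(41 + 15) = (-6/5 - 8/5)*56 = -14/5*56 = -784/5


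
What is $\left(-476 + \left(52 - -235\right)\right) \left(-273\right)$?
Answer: $51597$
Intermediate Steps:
$\left(-476 + \left(52 - -235\right)\right) \left(-273\right) = \left(-476 + \left(52 + 235\right)\right) \left(-273\right) = \left(-476 + 287\right) \left(-273\right) = \left(-189\right) \left(-273\right) = 51597$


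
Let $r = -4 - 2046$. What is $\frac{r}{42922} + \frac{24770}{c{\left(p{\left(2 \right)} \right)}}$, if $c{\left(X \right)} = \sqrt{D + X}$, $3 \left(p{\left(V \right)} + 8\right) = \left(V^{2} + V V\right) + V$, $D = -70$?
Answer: $- \frac{1025}{21461} - \frac{12385 i \sqrt{42}}{28} \approx -0.047761 - 2866.6 i$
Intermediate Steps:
$p{\left(V \right)} = -8 + \frac{V}{3} + \frac{2 V^{2}}{3}$ ($p{\left(V \right)} = -8 + \frac{\left(V^{2} + V V\right) + V}{3} = -8 + \frac{\left(V^{2} + V^{2}\right) + V}{3} = -8 + \frac{2 V^{2} + V}{3} = -8 + \frac{V + 2 V^{2}}{3} = -8 + \left(\frac{V}{3} + \frac{2 V^{2}}{3}\right) = -8 + \frac{V}{3} + \frac{2 V^{2}}{3}$)
$r = -2050$ ($r = -4 - 2046 = -2050$)
$c{\left(X \right)} = \sqrt{-70 + X}$
$\frac{r}{42922} + \frac{24770}{c{\left(p{\left(2 \right)} \right)}} = - \frac{2050}{42922} + \frac{24770}{\sqrt{-70 + \left(-8 + \frac{1}{3} \cdot 2 + \frac{2 \cdot 2^{2}}{3}\right)}} = \left(-2050\right) \frac{1}{42922} + \frac{24770}{\sqrt{-70 + \left(-8 + \frac{2}{3} + \frac{2}{3} \cdot 4\right)}} = - \frac{1025}{21461} + \frac{24770}{\sqrt{-70 + \left(-8 + \frac{2}{3} + \frac{8}{3}\right)}} = - \frac{1025}{21461} + \frac{24770}{\sqrt{-70 - \frac{14}{3}}} = - \frac{1025}{21461} + \frac{24770}{\sqrt{- \frac{224}{3}}} = - \frac{1025}{21461} + \frac{24770}{\frac{4}{3} i \sqrt{42}} = - \frac{1025}{21461} + 24770 \left(- \frac{i \sqrt{42}}{56}\right) = - \frac{1025}{21461} - \frac{12385 i \sqrt{42}}{28}$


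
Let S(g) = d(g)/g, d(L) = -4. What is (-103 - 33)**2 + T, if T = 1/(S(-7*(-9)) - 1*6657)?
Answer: 7757129857/419395 ≈ 18496.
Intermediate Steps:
S(g) = -4/g
T = -63/419395 (T = 1/(-4/((-7*(-9))) - 1*6657) = 1/(-4/63 - 6657) = 1/(-419395/63) = -63/419395 ≈ -0.00015022)
(-103 - 33)**2 + T = (-103 - 33)**2 - 63/419395 = (-136)**2 - 63/419395 = 18496 - 63/419395 = 7757129857/419395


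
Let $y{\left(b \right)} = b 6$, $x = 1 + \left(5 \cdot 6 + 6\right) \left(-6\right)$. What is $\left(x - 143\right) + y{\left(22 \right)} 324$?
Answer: $42410$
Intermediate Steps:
$x = -215$ ($x = 1 + \left(30 + 6\right) \left(-6\right) = 1 + 36 \left(-6\right) = 1 - 216 = -215$)
$y{\left(b \right)} = 6 b$
$\left(x - 143\right) + y{\left(22 \right)} 324 = \left(-215 - 143\right) + 6 \cdot 22 \cdot 324 = \left(-215 - 143\right) + 132 \cdot 324 = -358 + 42768 = 42410$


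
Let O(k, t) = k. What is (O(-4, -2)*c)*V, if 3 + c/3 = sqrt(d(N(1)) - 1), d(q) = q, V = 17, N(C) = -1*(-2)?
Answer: 408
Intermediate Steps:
N(C) = 2
c = -6 (c = -9 + 3*sqrt(2 - 1) = -9 + 3*sqrt(1) = -9 + 3*1 = -9 + 3 = -6)
(O(-4, -2)*c)*V = -4*(-6)*17 = 24*17 = 408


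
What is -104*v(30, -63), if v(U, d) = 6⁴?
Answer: -134784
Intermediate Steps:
v(U, d) = 1296
-104*v(30, -63) = -104*1296 = -134784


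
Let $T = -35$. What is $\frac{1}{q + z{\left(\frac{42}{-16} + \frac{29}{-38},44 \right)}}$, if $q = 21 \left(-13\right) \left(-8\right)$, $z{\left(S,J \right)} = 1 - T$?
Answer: $\frac{1}{2220} \approx 0.00045045$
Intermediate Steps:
$z{\left(S,J \right)} = 36$ ($z{\left(S,J \right)} = 1 - -35 = 1 + 35 = 36$)
$q = 2184$ ($q = \left(-273\right) \left(-8\right) = 2184$)
$\frac{1}{q + z{\left(\frac{42}{-16} + \frac{29}{-38},44 \right)}} = \frac{1}{2184 + 36} = \frac{1}{2220}$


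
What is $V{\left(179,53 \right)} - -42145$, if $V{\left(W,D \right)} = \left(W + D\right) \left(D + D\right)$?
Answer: $66737$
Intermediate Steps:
$V{\left(W,D \right)} = 2 D \left(D + W\right)$ ($V{\left(W,D \right)} = \left(D + W\right) 2 D = 2 D \left(D + W\right)$)
$V{\left(179,53 \right)} - -42145 = 2 \cdot 53 \left(53 + 179\right) - -42145 = 2 \cdot 53 \cdot 232 + 42145 = 24592 + 42145 = 66737$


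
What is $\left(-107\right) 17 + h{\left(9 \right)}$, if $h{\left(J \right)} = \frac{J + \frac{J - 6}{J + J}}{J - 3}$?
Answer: $- \frac{65429}{36} \approx -1817.5$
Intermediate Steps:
$h{\left(J \right)} = \frac{J + \frac{-6 + J}{2 J}}{-3 + J}$
$\left(-107\right) 17 + h{\left(9 \right)} = \left(-107\right) 17 + \frac{-3 + 9^{2} + \frac{1}{2} \cdot 9}{9 \left(-3 + 9\right)} = -1819 + \frac{-3 + 81 + \frac{9}{2}}{9 \cdot 6} = -1819 + \frac{1}{9} \cdot \frac{1}{6} \cdot \frac{165}{2} = -1819 + \frac{55}{36} = - \frac{65429}{36}$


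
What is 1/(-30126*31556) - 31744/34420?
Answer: -7544406469021/8180395361880 ≈ -0.92225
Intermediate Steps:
1/(-30126*31556) - 31744/34420 = -1/30126*1/31556 - 31744*1/34420 = -1/950656056 - 7936/8605 = -7544406469021/8180395361880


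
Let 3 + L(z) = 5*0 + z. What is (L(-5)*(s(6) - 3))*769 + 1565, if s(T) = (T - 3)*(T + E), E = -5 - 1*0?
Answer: 1565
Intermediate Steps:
E = -5 (E = -5 + 0 = -5)
L(z) = -3 + z (L(z) = -3 + (5*0 + z) = -3 + (0 + z) = -3 + z)
s(T) = (-5 + T)*(-3 + T) (s(T) = (T - 3)*(T - 5) = (-3 + T)*(-5 + T) = (-5 + T)*(-3 + T))
(L(-5)*(s(6) - 3))*769 + 1565 = ((-3 - 5)*((15 + 6² - 8*6) - 3))*769 + 1565 = -8*((15 + 36 - 48) - 3)*769 + 1565 = -8*(3 - 3)*769 + 1565 = -8*0*769 + 1565 = 0*769 + 1565 = 0 + 1565 = 1565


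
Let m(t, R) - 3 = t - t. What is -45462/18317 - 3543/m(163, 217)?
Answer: -21677839/18317 ≈ -1183.5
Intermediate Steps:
m(t, R) = 3 (m(t, R) = 3 + (t - t) = 3 + 0 = 3)
-45462/18317 - 3543/m(163, 217) = -45462/18317 - 3543/3 = -45462*1/18317 - 3543*⅓ = -45462/18317 - 1181 = -21677839/18317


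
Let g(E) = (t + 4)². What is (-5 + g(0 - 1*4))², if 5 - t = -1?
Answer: 9025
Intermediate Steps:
t = 6 (t = 5 - 1*(-1) = 5 + 1 = 6)
g(E) = 100 (g(E) = (6 + 4)² = 10² = 100)
(-5 + g(0 - 1*4))² = (-5 + 100)² = 95² = 9025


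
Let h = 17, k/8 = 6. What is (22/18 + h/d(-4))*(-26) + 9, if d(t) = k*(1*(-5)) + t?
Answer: -23021/1098 ≈ -20.966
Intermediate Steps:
k = 48 (k = 8*6 = 48)
d(t) = -240 + t (d(t) = 48*(1*(-5)) + t = 48*(-5) + t = -240 + t)
(22/18 + h/d(-4))*(-26) + 9 = (22/18 + 17/(-240 - 4))*(-26) + 9 = (22*(1/18) + 17/(-244))*(-26) + 9 = (11/9 + 17*(-1/244))*(-26) + 9 = (11/9 - 17/244)*(-26) + 9 = (2531/2196)*(-26) + 9 = -32903/1098 + 9 = -23021/1098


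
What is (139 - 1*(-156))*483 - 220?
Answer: 142265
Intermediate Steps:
(139 - 1*(-156))*483 - 220 = (139 + 156)*483 - 220 = 295*483 - 220 = 142485 - 220 = 142265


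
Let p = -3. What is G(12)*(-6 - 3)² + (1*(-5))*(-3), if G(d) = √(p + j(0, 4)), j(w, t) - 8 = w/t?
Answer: 15 + 81*√5 ≈ 196.12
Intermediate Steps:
j(w, t) = 8 + w/t
G(d) = √5 (G(d) = √(-3 + (8 + 0/4)) = √(-3 + (8 + 0*(¼))) = √(-3 + (8 + 0)) = √(-3 + 8) = √5)
G(12)*(-6 - 3)² + (1*(-5))*(-3) = √5*(-6 - 3)² + (1*(-5))*(-3) = √5*(-9)² - 5*(-3) = √5*81 + 15 = 81*√5 + 15 = 15 + 81*√5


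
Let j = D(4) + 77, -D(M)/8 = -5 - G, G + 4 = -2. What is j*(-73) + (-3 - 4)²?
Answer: -4988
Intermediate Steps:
G = -6 (G = -4 - 2 = -6)
D(M) = -8 (D(M) = -8*(-5 - 1*(-6)) = -8*(-5 + 6) = -8*1 = -8)
j = 69 (j = -8 + 77 = 69)
j*(-73) + (-3 - 4)² = 69*(-73) + (-3 - 4)² = -5037 + (-7)² = -5037 + 49 = -4988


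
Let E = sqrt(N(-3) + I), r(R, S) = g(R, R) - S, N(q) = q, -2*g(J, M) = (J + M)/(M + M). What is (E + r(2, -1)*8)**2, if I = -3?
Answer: (4 + I*sqrt(6))**2 ≈ 10.0 + 19.596*I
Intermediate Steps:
g(J, M) = -(J + M)/(4*M) (g(J, M) = -(J + M)/(2*(M + M)) = -(J + M)/(2*(2*M)) = -(J + M)*1/(2*M)/2 = -(J + M)/(4*M))
r(R, S) = -1/2 - S (r(R, S) = (-R - R)/(4*R) - S = (-2*R)/(4*R) - S = -1/2 - S)
E = I*sqrt(6) (E = sqrt(-3 - 3) = sqrt(-6) = I*sqrt(6) ≈ 2.4495*I)
(E + r(2, -1)*8)**2 = (I*sqrt(6) + (-1/2 - 1*(-1))*8)**2 = (I*sqrt(6) + (-1/2 + 1)*8)**2 = (I*sqrt(6) + (1/2)*8)**2 = (I*sqrt(6) + 4)**2 = (4 + I*sqrt(6))**2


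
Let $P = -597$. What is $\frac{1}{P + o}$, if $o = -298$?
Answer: $- \frac{1}{895} \approx -0.0011173$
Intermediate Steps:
$\frac{1}{P + o} = \frac{1}{-597 - 298} = \frac{1}{-895} = - \frac{1}{895}$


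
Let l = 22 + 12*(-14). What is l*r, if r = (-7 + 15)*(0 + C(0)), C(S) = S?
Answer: 0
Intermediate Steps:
l = -146 (l = 22 - 168 = -146)
r = 0 (r = (-7 + 15)*(0 + 0) = 8*0 = 0)
l*r = -146*0 = 0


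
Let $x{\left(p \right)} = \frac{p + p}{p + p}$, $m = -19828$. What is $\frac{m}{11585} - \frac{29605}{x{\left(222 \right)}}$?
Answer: $- \frac{342993753}{11585} \approx -29607.0$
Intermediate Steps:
$x{\left(p \right)} = 1$ ($x{\left(p \right)} = \frac{2 p}{2 p} = 2 p \frac{1}{2 p} = 1$)
$\frac{m}{11585} - \frac{29605}{x{\left(222 \right)}} = - \frac{19828}{11585} - \frac{29605}{1} = \left(-19828\right) \frac{1}{11585} - 29605 = - \frac{19828}{11585} - 29605 = - \frac{342993753}{11585}$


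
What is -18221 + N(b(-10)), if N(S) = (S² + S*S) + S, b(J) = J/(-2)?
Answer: -18166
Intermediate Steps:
b(J) = -J/2 (b(J) = J*(-½) = -J/2)
N(S) = S + 2*S² (N(S) = (S² + S²) + S = 2*S² + S = S + 2*S²)
-18221 + N(b(-10)) = -18221 + (-½*(-10))*(1 + 2*(-½*(-10))) = -18221 + 5*(1 + 2*5) = -18221 + 5*(1 + 10) = -18221 + 5*11 = -18221 + 55 = -18166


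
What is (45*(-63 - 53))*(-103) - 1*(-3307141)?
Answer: 3844801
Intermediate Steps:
(45*(-63 - 53))*(-103) - 1*(-3307141) = (45*(-116))*(-103) + 3307141 = -5220*(-103) + 3307141 = 537660 + 3307141 = 3844801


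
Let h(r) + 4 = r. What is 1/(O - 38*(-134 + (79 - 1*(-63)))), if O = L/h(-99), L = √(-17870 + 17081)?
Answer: -3225136/980442133 + 103*I*√789/980442133 ≈ -0.0032895 + 2.9509e-6*I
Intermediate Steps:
h(r) = -4 + r
L = I*√789 (L = √(-789) = I*√789 ≈ 28.089*I)
O = -I*√789/103 (O = (I*√789)/(-4 - 99) = (I*√789)/(-103) = (I*√789)*(-1/103) = -I*√789/103 ≈ -0.27271*I)
1/(O - 38*(-134 + (79 - 1*(-63)))) = 1/(-I*√789/103 - 38*(-134 + (79 - 1*(-63)))) = 1/(-I*√789/103 - 38*(-134 + (79 + 63))) = 1/(-I*√789/103 - 38*(-134 + 142)) = 1/(-I*√789/103 - 38*8) = 1/(-I*√789/103 - 304) = 1/(-304 - I*√789/103)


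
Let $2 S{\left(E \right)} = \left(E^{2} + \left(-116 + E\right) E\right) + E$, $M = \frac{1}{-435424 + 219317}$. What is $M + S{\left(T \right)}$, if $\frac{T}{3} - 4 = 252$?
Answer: $\frac{117921810047}{216107} \approx 5.4566 \cdot 10^{5}$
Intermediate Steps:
$T = 768$ ($T = 12 + 3 \cdot 252 = 12 + 756 = 768$)
$M = - \frac{1}{216107}$ ($M = \frac{1}{-216107} = - \frac{1}{216107} \approx -4.6273 \cdot 10^{-6}$)
$S{\left(E \right)} = \frac{E}{2} + \frac{E^{2}}{2} + \frac{E \left(-116 + E\right)}{2}$ ($S{\left(E \right)} = \frac{\left(E^{2} + \left(-116 + E\right) E\right) + E}{2} = \frac{\left(E^{2} + E \left(-116 + E\right)\right) + E}{2} = \frac{E + E^{2} + E \left(-116 + E\right)}{2} = \frac{E}{2} + \frac{E^{2}}{2} + \frac{E \left(-116 + E\right)}{2}$)
$M + S{\left(T \right)} = - \frac{1}{216107} + \frac{1}{2} \cdot 768 \left(-115 + 2 \cdot 768\right) = - \frac{1}{216107} + \frac{1}{2} \cdot 768 \left(-115 + 1536\right) = - \frac{1}{216107} + \frac{1}{2} \cdot 768 \cdot 1421 = - \frac{1}{216107} + 545664 = \frac{117921810047}{216107}$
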